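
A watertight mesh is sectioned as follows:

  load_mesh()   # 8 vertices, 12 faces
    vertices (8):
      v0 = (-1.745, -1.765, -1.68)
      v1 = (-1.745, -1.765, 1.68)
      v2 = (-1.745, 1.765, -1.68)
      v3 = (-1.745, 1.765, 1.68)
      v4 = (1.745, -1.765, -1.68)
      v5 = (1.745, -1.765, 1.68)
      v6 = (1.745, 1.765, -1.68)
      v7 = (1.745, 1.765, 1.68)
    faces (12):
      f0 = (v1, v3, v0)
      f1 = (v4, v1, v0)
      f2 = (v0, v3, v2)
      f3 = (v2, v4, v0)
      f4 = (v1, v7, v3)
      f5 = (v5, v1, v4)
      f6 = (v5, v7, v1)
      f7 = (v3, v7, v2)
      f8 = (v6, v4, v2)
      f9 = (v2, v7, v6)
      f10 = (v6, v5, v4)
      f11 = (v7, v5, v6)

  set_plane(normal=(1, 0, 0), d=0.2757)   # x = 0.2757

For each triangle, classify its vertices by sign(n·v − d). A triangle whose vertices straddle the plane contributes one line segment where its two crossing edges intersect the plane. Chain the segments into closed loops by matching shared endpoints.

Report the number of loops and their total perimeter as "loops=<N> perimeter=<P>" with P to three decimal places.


Straddling triangles (8 of 12):
  (v4,v1,v0) [+--] → (0.2757, -1.765, -0.26543)–(0.2757, -1.765, -1.68)  len=1.4146
  (v2,v4,v0) [-+-] → (0.2757, -0.27886, -1.68)–(0.2757, -1.765, -1.68)  len=1.4861
  (v1,v7,v3) [-+-] → (0.2757, 0.27886, 1.68)–(0.2757, 1.765, 1.68)  len=1.4861
  (v5,v1,v4) [+-+] → (0.2757, -1.765, 1.68)–(0.2757, -1.765, -0.26543)  len=1.9454
  (v5,v7,v1) [++-] → (0.2757, 0.27886, 1.68)–(0.2757, -1.765, 1.68)  len=2.0439
  (v3,v7,v2) [-+-] → (0.2757, 1.765, 1.68)–(0.2757, 1.765, 0.26543)  len=1.4146
  (v6,v4,v2) [++-] → (0.2757, -0.27886, -1.68)–(0.2757, 1.765, -1.68)  len=2.0439
  (v2,v7,v6) [-++] → (0.2757, 1.765, 0.26543)–(0.2757, 1.765, -1.68)  len=1.9454

Chained into 1 loop(s):
  loop 1: 8 segments, perimeter = 13.7800
Total perimeter = 13.780

loops=1 perimeter=13.780


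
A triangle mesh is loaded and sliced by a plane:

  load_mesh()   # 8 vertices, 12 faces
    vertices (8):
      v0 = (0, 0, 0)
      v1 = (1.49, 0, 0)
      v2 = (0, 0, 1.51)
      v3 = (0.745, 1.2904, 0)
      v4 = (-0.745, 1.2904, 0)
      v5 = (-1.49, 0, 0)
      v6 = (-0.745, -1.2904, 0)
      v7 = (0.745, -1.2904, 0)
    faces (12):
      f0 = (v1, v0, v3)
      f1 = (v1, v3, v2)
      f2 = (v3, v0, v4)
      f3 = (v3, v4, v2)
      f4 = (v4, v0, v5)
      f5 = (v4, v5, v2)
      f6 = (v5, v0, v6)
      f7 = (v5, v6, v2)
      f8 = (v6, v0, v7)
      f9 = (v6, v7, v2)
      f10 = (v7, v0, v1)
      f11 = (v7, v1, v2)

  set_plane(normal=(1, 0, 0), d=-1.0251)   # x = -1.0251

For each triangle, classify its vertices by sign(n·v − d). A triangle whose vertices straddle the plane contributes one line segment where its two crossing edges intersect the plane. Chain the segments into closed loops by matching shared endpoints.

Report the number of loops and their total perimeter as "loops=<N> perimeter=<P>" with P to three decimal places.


Straddling triangles (4 of 12):
  (v4,v0,v5) [++-] → (-1.0251, 0, 0)–(-1.0251, 0.805244, 0)  len=0.8052
  (v4,v5,v2) [+-+] → (-1.0251, 0.805244, 0)–(-1.0251, 0, 0.47114)  len=0.9329
  (v5,v0,v6) [-++] → (-1.0251, 0, 0)–(-1.0251, -0.805244, 0)  len=0.8052
  (v5,v6,v2) [-++] → (-1.0251, -0.805244, 0)–(-1.0251, 0, 0.47114)  len=0.9329

Chained into 1 loop(s):
  loop 1: 4 segments, perimeter = 3.4764
Total perimeter = 3.476

loops=1 perimeter=3.476


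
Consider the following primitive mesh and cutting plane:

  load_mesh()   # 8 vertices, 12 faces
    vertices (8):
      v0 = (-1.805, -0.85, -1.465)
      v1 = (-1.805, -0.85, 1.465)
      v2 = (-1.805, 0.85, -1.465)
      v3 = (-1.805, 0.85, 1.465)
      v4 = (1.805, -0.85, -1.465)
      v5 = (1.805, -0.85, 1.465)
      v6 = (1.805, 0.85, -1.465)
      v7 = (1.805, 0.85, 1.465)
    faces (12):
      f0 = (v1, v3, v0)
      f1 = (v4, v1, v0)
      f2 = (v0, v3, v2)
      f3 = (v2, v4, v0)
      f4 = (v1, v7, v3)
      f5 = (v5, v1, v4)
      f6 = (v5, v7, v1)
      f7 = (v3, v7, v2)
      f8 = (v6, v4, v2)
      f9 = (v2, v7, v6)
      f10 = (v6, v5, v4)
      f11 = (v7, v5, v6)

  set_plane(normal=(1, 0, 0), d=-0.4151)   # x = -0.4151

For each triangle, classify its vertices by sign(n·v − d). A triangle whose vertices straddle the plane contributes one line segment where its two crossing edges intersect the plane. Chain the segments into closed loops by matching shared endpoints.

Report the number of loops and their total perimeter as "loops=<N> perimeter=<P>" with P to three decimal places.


Straddling triangles (8 of 12):
  (v4,v1,v0) [+--] → (-0.4151, -0.85, 0.336909)–(-0.4151, -0.85, -1.465)  len=1.8019
  (v2,v4,v0) [-+-] → (-0.4151, 0.195476, -1.465)–(-0.4151, -0.85, -1.465)  len=1.0455
  (v1,v7,v3) [-+-] → (-0.4151, -0.195476, 1.465)–(-0.4151, 0.85, 1.465)  len=1.0455
  (v5,v1,v4) [+-+] → (-0.4151, -0.85, 1.465)–(-0.4151, -0.85, 0.336909)  len=1.1281
  (v5,v7,v1) [++-] → (-0.4151, -0.195476, 1.465)–(-0.4151, -0.85, 1.465)  len=0.6545
  (v3,v7,v2) [-+-] → (-0.4151, 0.85, 1.465)–(-0.4151, 0.85, -0.336909)  len=1.8019
  (v6,v4,v2) [++-] → (-0.4151, 0.195476, -1.465)–(-0.4151, 0.85, -1.465)  len=0.6545
  (v2,v7,v6) [-++] → (-0.4151, 0.85, -0.336909)–(-0.4151, 0.85, -1.465)  len=1.1281

Chained into 1 loop(s):
  loop 1: 8 segments, perimeter = 9.2600
Total perimeter = 9.260

loops=1 perimeter=9.260


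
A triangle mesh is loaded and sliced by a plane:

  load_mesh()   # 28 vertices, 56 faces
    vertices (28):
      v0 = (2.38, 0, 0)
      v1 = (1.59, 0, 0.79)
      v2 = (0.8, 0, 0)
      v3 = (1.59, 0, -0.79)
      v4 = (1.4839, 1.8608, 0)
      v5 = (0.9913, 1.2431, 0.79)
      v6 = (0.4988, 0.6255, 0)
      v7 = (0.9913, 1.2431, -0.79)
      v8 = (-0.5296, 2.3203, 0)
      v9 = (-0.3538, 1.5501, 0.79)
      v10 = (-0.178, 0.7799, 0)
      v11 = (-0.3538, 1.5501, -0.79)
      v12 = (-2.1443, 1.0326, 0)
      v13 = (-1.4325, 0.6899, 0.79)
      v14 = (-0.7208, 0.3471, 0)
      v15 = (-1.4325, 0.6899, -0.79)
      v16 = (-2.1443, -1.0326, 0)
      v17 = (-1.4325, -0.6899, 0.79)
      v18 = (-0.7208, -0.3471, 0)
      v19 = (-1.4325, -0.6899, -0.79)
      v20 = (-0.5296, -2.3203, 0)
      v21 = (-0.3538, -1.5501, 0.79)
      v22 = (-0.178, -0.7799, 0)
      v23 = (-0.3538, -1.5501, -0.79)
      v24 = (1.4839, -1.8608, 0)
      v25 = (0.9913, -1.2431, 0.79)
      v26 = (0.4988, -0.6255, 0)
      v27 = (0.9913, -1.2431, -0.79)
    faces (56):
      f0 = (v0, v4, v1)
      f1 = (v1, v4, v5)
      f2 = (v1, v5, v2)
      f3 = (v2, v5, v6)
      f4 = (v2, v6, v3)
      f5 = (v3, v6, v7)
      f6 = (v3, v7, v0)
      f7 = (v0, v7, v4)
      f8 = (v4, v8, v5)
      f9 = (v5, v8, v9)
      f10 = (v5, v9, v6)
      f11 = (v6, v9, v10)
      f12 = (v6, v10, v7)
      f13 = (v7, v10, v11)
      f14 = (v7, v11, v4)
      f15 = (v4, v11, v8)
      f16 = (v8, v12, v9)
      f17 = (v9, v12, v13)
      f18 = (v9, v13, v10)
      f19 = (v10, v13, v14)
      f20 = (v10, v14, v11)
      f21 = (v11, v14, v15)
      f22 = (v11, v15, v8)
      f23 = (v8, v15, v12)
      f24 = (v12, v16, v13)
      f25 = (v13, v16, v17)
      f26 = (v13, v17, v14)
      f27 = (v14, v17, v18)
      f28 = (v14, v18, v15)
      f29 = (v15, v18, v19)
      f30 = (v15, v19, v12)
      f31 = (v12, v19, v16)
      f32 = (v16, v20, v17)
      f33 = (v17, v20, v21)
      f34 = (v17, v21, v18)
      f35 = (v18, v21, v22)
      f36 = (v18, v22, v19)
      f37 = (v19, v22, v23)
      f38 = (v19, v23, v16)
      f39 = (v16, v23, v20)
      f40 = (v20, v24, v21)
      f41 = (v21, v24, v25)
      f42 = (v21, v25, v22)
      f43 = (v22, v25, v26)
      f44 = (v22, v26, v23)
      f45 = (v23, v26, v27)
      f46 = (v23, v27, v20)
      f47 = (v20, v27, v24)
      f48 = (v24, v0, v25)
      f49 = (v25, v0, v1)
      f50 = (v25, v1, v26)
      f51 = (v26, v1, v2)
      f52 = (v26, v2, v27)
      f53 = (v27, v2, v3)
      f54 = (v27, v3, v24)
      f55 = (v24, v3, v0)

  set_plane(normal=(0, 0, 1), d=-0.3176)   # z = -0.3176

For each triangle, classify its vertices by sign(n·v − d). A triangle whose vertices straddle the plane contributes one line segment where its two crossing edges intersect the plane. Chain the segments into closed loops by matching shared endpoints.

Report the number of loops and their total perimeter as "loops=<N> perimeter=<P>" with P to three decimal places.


loops=2 perimeter=19.316

Straddling triangles (28 of 56):
  (v2,v6,v3) [++-] → (0.93749, 0.374033, -0.3176)–(1.1176, 0, -0.3176)  len=0.4151
  (v3,v6,v7) [-+-] → (0.93749, 0.374033, -0.3176)–(0.696797, 0.873791, -0.3176)  len=0.5547
  (v3,v7,v0) [--+] → (1.82171, 0.499758, -0.3176)–(2.0624, 0, -0.3176)  len=0.5547
  (v0,v7,v4) [+-+] → (1.82171, 0.499758, -0.3176)–(1.28586, 1.61247, -0.3176)  len=1.2350
  (v6,v10,v7) [++-] → (0.292088, 0.966118, -0.3176)–(0.696797, 0.873791, -0.3176)  len=0.4151
  (v7,v10,v11) [-+-] → (0.292088, 0.966118, -0.3176)–(-0.248676, 1.08954, -0.3176)  len=0.5547
  (v7,v11,v4) [--+] → (0.745098, 1.73589, -0.3176)–(1.28586, 1.61247, -0.3176)  len=0.5547
  (v4,v11,v8) [+-+] → (0.745098, 1.73589, -0.3176)–(-0.458924, 2.01066, -0.3176)  len=1.2350
  (v10,v14,v11) [++-] → (-0.573257, 0.830736, -0.3176)–(-0.248676, 1.08954, -0.3176)  len=0.4151
  (v11,v14,v15) [-+-] → (-0.573257, 0.830736, -0.3176)–(-1.00692, 0.484914, -0.3176)  len=0.5547
  (v11,v15,v8) [--+] → (-0.892589, 1.66484, -0.3176)–(-0.458924, 2.01066, -0.3176)  len=0.5547
  (v8,v15,v12) [+-+] → (-0.892589, 1.66484, -0.3176)–(-1.85814, 0.894826, -0.3176)  len=1.2350
  (v14,v18,v15) [++-] → (-1.00692, 0.0698003, -0.3176)–(-1.00692, 0.484914, -0.3176)  len=0.4151
  (v15,v18,v19) [-+-] → (-1.00692, 0.0698003, -0.3176)–(-1.00692, -0.484914, -0.3176)  len=0.5547
  (v15,v19,v12) [--+] → (-1.85814, 0.340111, -0.3176)–(-1.85814, 0.894826, -0.3176)  len=0.5547
  (v12,v19,v16) [+-+] → (-1.85814, 0.340111, -0.3176)–(-1.85814, -0.894826, -0.3176)  len=1.2349
  (v18,v22,v19) [++-] → (-0.682341, -0.743718, -0.3176)–(-1.00692, -0.484914, -0.3176)  len=0.4151
  (v19,v22,v23) [-+-] → (-0.682341, -0.743718, -0.3176)–(-0.248676, -1.08954, -0.3176)  len=0.5547
  (v19,v23,v16) [--+] → (-1.42447, -1.24065, -0.3176)–(-1.85814, -0.894826, -0.3176)  len=0.5547
  (v16,v23,v20) [+-+] → (-1.42447, -1.24065, -0.3176)–(-0.458924, -2.01066, -0.3176)  len=1.2350
  (v22,v26,v23) [++-] → (0.156033, -0.997213, -0.3176)–(-0.248676, -1.08954, -0.3176)  len=0.4151
  (v23,v26,v27) [-+-] → (0.156033, -0.997213, -0.3176)–(0.696797, -0.873791, -0.3176)  len=0.5547
  (v23,v27,v20) [--+] → (0.0818403, -1.88724, -0.3176)–(-0.458924, -2.01066, -0.3176)  len=0.5547
  (v20,v27,v24) [+-+] → (0.0818403, -1.88724, -0.3176)–(1.28586, -1.61247, -0.3176)  len=1.2350
  (v26,v2,v27) [++-] → (0.876907, -0.499758, -0.3176)–(0.696797, -0.873791, -0.3176)  len=0.4151
  (v27,v2,v3) [-+-] → (0.876907, -0.499758, -0.3176)–(1.1176, 0, -0.3176)  len=0.5547
  (v27,v3,v24) [--+] → (1.52655, -1.11271, -0.3176)–(1.28586, -1.61247, -0.3176)  len=0.5547
  (v24,v3,v0) [+-+] → (1.52655, -1.11271, -0.3176)–(2.0624, 0, -0.3176)  len=1.2350

Chained into 2 loop(s):
  loop 1: 14 segments, perimeter = 6.7887
  loop 2: 14 segments, perimeter = 12.5277
Total perimeter = 19.316


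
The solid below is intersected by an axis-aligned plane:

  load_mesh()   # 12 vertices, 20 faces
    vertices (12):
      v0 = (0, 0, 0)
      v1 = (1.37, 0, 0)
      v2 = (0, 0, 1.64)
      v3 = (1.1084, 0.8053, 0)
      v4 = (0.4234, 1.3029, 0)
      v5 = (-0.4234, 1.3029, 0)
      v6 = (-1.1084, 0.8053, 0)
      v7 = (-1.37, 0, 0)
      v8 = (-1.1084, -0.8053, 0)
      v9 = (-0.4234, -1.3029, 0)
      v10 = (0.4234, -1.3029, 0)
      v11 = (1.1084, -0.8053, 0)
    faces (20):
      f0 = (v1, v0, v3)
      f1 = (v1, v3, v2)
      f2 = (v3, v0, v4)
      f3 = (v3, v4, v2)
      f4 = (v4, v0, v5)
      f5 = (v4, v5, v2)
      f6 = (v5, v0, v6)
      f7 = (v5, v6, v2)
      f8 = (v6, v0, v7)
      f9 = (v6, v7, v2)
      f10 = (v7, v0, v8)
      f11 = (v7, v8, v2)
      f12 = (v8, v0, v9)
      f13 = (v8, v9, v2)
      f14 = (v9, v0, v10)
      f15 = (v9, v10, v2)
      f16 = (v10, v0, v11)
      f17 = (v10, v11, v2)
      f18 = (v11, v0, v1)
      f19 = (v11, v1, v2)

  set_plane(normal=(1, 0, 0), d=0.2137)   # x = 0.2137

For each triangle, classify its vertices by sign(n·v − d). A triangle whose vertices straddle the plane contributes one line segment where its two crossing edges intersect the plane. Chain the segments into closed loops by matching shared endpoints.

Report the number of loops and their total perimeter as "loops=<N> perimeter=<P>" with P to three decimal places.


Straddling triangles (12 of 20):
  (v1,v0,v3) [+-+] → (0.2137, 0, 0)–(0.2137, 0.155262, 0)  len=0.1553
  (v1,v3,v2) [++-] → (0.2137, 0.155262, 1.32381)–(0.2137, 0, 1.38418)  len=0.1666
  (v3,v0,v4) [+-+] → (0.2137, 0.155262, 0)–(0.2137, 0.657604, 0)  len=0.5023
  (v3,v4,v2) [++-] → (0.2137, 0.657604, 0.812253)–(0.2137, 0.155262, 1.32381)  len=0.7170
  (v4,v0,v5) [+--] → (0.2137, 0.657604, 0)–(0.2137, 1.3029, 0)  len=0.6453
  (v4,v5,v2) [+--] → (0.2137, 1.3029, 0)–(0.2137, 0.657604, 0.812253)  len=1.0374
  (v9,v0,v10) [--+] → (0.2137, -0.657604, 0)–(0.2137, -1.3029, 0)  len=0.6453
  (v9,v10,v2) [-+-] → (0.2137, -1.3029, 0)–(0.2137, -0.657604, 0.812253)  len=1.0374
  (v10,v0,v11) [+-+] → (0.2137, -0.657604, 0)–(0.2137, -0.155262, 0)  len=0.5023
  (v10,v11,v2) [++-] → (0.2137, -0.155262, 1.32381)–(0.2137, -0.657604, 0.812253)  len=0.7170
  (v11,v0,v1) [+-+] → (0.2137, -0.155262, 0)–(0.2137, 0, 0)  len=0.1553
  (v11,v1,v2) [++-] → (0.2137, 0, 1.38418)–(0.2137, -0.155262, 1.32381)  len=0.1666

Chained into 1 loop(s):
  loop 1: 12 segments, perimeter = 6.4477
Total perimeter = 6.448

loops=1 perimeter=6.448


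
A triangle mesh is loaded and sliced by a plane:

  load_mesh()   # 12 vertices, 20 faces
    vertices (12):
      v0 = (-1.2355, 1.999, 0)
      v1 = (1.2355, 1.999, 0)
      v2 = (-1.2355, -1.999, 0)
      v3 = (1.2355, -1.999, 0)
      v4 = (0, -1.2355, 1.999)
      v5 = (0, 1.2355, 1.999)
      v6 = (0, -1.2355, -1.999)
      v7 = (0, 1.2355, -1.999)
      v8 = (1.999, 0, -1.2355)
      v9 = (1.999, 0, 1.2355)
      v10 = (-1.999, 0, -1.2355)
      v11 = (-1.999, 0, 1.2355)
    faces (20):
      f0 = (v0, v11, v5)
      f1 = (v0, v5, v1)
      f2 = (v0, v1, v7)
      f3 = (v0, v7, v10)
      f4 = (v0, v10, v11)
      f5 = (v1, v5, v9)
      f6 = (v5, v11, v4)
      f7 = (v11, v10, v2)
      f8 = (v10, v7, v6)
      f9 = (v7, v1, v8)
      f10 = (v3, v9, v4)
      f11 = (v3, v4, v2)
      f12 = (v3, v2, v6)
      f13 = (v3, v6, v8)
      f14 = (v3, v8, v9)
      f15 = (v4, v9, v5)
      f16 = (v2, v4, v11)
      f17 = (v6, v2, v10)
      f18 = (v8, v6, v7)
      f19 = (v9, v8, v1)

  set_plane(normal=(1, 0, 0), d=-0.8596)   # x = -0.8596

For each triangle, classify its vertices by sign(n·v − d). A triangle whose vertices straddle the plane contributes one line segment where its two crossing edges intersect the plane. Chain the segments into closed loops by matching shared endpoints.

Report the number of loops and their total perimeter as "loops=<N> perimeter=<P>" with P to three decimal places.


Straddling triangles (10 of 20):
  (v0,v11,v5) [--+] → (-0.8596, 0.704216, 1.67068)–(-0.8596, 1.76671, 0.608194)  len=1.5026
  (v0,v5,v1) [-++] → (-0.8596, 1.76671, 0.608194)–(-0.8596, 1.999, 0)  len=0.6510
  (v0,v1,v7) [-++] → (-0.8596, 1.999, 0)–(-0.8596, 1.76671, -0.608194)  len=0.6510
  (v0,v7,v10) [-+-] → (-0.8596, 1.76671, -0.608194)–(-0.8596, 0.704216, -1.67068)  len=1.5026
  (v5,v11,v4) [+-+] → (-0.8596, 0.704216, 1.67068)–(-0.8596, -0.704216, 1.67068)  len=1.4084
  (v10,v7,v6) [-++] → (-0.8596, 0.704216, -1.67068)–(-0.8596, -0.704216, -1.67068)  len=1.4084
  (v3,v4,v2) [++-] → (-0.8596, -1.76671, 0.608194)–(-0.8596, -1.999, 0)  len=0.6510
  (v3,v2,v6) [+-+] → (-0.8596, -1.999, 0)–(-0.8596, -1.76671, -0.608194)  len=0.6510
  (v2,v4,v11) [-+-] → (-0.8596, -1.76671, 0.608194)–(-0.8596, -0.704216, 1.67068)  len=1.5026
  (v6,v2,v10) [+--] → (-0.8596, -1.76671, -0.608194)–(-0.8596, -0.704216, -1.67068)  len=1.5026

Chained into 1 loop(s):
  loop 1: 10 segments, perimeter = 11.4314
Total perimeter = 11.431

loops=1 perimeter=11.431


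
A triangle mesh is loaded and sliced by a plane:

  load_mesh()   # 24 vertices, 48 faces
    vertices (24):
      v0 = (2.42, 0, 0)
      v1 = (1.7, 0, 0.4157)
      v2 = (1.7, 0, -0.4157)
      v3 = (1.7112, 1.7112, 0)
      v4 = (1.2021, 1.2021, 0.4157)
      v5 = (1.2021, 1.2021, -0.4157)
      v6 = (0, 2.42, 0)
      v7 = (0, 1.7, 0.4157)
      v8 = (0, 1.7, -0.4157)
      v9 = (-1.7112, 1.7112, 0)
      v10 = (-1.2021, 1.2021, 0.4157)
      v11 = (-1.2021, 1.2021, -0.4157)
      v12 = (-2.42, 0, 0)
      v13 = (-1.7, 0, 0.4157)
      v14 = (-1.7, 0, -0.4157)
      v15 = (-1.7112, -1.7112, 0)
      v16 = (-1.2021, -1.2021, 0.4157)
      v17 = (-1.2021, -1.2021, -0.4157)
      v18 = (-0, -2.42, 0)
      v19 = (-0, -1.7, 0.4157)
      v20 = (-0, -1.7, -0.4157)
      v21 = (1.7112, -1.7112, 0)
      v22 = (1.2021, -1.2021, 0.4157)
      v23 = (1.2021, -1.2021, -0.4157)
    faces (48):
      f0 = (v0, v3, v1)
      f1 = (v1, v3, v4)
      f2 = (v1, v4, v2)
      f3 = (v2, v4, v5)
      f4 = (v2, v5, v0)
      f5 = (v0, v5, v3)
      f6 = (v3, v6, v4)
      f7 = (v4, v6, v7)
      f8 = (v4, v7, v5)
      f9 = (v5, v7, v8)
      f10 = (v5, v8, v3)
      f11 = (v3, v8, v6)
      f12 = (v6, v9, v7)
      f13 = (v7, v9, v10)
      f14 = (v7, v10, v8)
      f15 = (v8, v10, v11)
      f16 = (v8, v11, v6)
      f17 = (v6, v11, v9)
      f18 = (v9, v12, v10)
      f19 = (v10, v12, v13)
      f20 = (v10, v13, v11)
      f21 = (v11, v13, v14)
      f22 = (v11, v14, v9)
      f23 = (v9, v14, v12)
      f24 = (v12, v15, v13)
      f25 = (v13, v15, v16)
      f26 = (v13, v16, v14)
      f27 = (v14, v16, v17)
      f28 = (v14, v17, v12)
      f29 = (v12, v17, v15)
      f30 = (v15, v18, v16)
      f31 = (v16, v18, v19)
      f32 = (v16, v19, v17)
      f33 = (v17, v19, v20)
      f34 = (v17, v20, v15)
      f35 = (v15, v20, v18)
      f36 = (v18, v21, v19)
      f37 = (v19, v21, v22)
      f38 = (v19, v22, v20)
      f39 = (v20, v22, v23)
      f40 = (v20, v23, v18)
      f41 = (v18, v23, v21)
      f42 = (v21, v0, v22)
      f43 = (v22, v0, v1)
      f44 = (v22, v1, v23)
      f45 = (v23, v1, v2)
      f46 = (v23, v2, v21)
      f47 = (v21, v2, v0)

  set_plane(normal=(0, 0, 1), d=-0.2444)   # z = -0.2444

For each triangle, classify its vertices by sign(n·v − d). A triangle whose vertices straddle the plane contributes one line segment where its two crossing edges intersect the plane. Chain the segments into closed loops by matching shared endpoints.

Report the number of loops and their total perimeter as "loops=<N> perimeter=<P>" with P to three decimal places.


loops=2 perimeter=22.635

Straddling triangles (32 of 48):
  (v1,v4,v2) [++-] → (1.59741, 0.247678, -0.2444)–(1.7, 0, -0.2444)  len=0.2681
  (v2,v4,v5) [-+-] → (1.59741, 0.247678, -0.2444)–(1.2021, 1.2021, -0.2444)  len=1.0331
  (v2,v5,v0) [--+] → (1.70397, 0.706743, -0.2444)–(1.99669, 0, -0.2444)  len=0.7650
  (v0,v5,v3) [+-+] → (1.70397, 0.706743, -0.2444)–(1.41189, 1.41189, -0.2444)  len=0.7632
  (v4,v7,v5) [++-] → (0.954422, 1.30469, -0.2444)–(1.2021, 1.2021, -0.2444)  len=0.2681
  (v5,v7,v8) [-+-] → (0.954422, 1.30469, -0.2444)–(0, 1.7, -0.2444)  len=1.0331
  (v5,v8,v3) [--+] → (0.705144, 1.70462, -0.2444)–(1.41189, 1.41189, -0.2444)  len=0.7650
  (v3,v8,v6) [+-+] → (0.705144, 1.70462, -0.2444)–(0, 1.99669, -0.2444)  len=0.7632
  (v7,v10,v8) [++-] → (-0.247678, 1.59741, -0.2444)–(0, 1.7, -0.2444)  len=0.2681
  (v8,v10,v11) [-+-] → (-0.247678, 1.59741, -0.2444)–(-1.2021, 1.2021, -0.2444)  len=1.0331
  (v8,v11,v6) [--+] → (-0.706743, 1.70397, -0.2444)–(0, 1.99669, -0.2444)  len=0.7650
  (v6,v11,v9) [+-+] → (-0.706743, 1.70397, -0.2444)–(-1.41189, 1.41189, -0.2444)  len=0.7632
  (v10,v13,v11) [++-] → (-1.30469, 0.954422, -0.2444)–(-1.2021, 1.2021, -0.2444)  len=0.2681
  (v11,v13,v14) [-+-] → (-1.30469, 0.954422, -0.2444)–(-1.7, 0, -0.2444)  len=1.0331
  (v11,v14,v9) [--+] → (-1.70462, 0.705144, -0.2444)–(-1.41189, 1.41189, -0.2444)  len=0.7650
  (v9,v14,v12) [+-+] → (-1.70462, 0.705144, -0.2444)–(-1.99669, 0, -0.2444)  len=0.7632
  (v13,v16,v14) [++-] → (-1.59741, -0.247678, -0.2444)–(-1.7, 0, -0.2444)  len=0.2681
  (v14,v16,v17) [-+-] → (-1.59741, -0.247678, -0.2444)–(-1.2021, -1.2021, -0.2444)  len=1.0331
  (v14,v17,v12) [--+] → (-1.70397, -0.706743, -0.2444)–(-1.99669, 0, -0.2444)  len=0.7650
  (v12,v17,v15) [+-+] → (-1.70397, -0.706743, -0.2444)–(-1.41189, -1.41189, -0.2444)  len=0.7632
  (v16,v19,v17) [++-] → (-0.954422, -1.30469, -0.2444)–(-1.2021, -1.2021, -0.2444)  len=0.2681
  (v17,v19,v20) [-+-] → (-0.954422, -1.30469, -0.2444)–(0, -1.7, -0.2444)  len=1.0331
  (v17,v20,v15) [--+] → (-0.705144, -1.70462, -0.2444)–(-1.41189, -1.41189, -0.2444)  len=0.7650
  (v15,v20,v18) [+-+] → (-0.705144, -1.70462, -0.2444)–(0, -1.99669, -0.2444)  len=0.7632
  (v19,v22,v20) [++-] → (0.247678, -1.59741, -0.2444)–(0, -1.7, -0.2444)  len=0.2681
  (v20,v22,v23) [-+-] → (0.247678, -1.59741, -0.2444)–(1.2021, -1.2021, -0.2444)  len=1.0331
  (v20,v23,v18) [--+] → (0.706743, -1.70397, -0.2444)–(0, -1.99669, -0.2444)  len=0.7650
  (v18,v23,v21) [+-+] → (0.706743, -1.70397, -0.2444)–(1.41189, -1.41189, -0.2444)  len=0.7632
  (v22,v1,v23) [++-] → (1.30469, -0.954422, -0.2444)–(1.2021, -1.2021, -0.2444)  len=0.2681
  (v23,v1,v2) [-+-] → (1.30469, -0.954422, -0.2444)–(1.7, 0, -0.2444)  len=1.0331
  (v23,v2,v21) [--+] → (1.70462, -0.705144, -0.2444)–(1.41189, -1.41189, -0.2444)  len=0.7650
  (v21,v2,v0) [+-+] → (1.70462, -0.705144, -0.2444)–(1.99669, 0, -0.2444)  len=0.7632

Chained into 2 loop(s):
  loop 1: 16 segments, perimeter = 10.4091
  loop 2: 16 segments, perimeter = 12.2257
Total perimeter = 22.635


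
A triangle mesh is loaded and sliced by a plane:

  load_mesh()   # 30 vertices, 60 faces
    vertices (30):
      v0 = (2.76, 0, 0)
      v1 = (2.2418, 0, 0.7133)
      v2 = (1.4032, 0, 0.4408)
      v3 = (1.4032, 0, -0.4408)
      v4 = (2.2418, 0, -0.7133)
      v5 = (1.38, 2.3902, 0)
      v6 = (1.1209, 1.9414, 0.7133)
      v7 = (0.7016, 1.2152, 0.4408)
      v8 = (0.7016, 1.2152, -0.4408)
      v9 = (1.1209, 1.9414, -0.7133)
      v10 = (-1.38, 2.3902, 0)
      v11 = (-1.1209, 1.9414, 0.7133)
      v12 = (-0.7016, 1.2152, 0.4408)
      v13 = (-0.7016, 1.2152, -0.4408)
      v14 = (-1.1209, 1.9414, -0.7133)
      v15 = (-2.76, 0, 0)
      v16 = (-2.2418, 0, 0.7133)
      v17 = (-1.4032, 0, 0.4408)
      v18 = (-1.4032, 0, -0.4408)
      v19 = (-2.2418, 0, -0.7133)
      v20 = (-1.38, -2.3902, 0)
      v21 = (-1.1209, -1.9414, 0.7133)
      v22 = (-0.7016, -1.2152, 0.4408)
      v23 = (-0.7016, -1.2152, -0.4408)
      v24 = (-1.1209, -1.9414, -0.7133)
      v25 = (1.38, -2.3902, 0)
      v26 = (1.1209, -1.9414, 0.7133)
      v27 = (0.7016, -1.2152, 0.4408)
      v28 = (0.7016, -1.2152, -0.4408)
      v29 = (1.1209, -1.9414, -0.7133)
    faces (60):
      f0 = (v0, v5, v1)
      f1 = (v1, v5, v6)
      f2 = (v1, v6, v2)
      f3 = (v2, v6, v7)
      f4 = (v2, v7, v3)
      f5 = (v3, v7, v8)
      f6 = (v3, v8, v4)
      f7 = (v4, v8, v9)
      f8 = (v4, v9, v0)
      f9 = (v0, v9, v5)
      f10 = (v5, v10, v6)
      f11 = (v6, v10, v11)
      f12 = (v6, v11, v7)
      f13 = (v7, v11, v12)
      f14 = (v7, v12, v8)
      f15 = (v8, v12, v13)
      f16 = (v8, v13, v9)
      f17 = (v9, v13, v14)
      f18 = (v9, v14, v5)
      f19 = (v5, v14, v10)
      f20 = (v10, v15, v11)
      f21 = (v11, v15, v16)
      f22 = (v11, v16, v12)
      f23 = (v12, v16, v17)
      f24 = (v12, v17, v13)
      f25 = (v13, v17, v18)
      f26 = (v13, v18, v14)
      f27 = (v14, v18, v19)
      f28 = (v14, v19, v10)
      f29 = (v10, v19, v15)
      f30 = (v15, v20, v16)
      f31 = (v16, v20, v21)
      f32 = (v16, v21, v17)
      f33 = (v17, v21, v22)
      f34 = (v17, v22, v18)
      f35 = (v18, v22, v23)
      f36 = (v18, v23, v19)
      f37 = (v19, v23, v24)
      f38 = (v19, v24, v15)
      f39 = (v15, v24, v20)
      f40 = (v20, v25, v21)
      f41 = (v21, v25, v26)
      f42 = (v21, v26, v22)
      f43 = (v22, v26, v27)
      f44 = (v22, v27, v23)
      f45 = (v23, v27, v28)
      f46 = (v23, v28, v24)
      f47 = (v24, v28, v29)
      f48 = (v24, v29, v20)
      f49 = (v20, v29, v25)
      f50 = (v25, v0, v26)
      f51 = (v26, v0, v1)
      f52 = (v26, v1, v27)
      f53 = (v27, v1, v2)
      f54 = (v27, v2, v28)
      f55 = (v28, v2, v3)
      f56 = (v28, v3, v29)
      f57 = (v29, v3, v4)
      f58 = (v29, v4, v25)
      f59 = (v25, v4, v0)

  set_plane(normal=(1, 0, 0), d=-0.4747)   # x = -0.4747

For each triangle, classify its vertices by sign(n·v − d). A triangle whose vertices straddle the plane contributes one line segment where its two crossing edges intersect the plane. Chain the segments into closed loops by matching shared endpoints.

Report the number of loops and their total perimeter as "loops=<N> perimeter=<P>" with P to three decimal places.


loops=2 perimeter=8.237

Straddling triangles (20 of 60):
  (v5,v10,v6) [+-+] → (-0.4747, 2.3902, 0)–(-0.4747, 2.22774, 0.258207)  len=0.3051
  (v6,v10,v11) [+--] → (-0.4747, 2.22774, 0.258207)–(-0.4747, 1.9414, 0.7133)  len=0.5377
  (v6,v11,v7) [+-+] → (-0.4747, 1.9414, 0.7133)–(-0.4747, 1.68391, 0.61668)  len=0.2750
  (v7,v11,v12) [+--] → (-0.4747, 1.68391, 0.61668)–(-0.4747, 1.2152, 0.4408)  len=0.5006
  (v7,v12,v8) [+-+] → (-0.4747, 1.2152, 0.4408)–(-0.4747, 1.2152, 0.298244)  len=0.1426
  (v8,v12,v13) [+--] → (-0.4747, 1.2152, 0.298244)–(-0.4747, 1.2152, -0.4408)  len=0.7390
  (v8,v13,v9) [+-+] → (-0.4747, 1.2152, -0.4408)–(-0.4747, 1.30561, -0.474726)  len=0.0966
  (v9,v13,v14) [+--] → (-0.4747, 1.30561, -0.474726)–(-0.4747, 1.9414, -0.7133)  len=0.6791
  (v9,v14,v5) [+-+] → (-0.4747, 1.9414, -0.7133)–(-0.4747, 2.05736, -0.528993)  len=0.2178
  (v5,v14,v10) [+--] → (-0.4747, 2.05736, -0.528993)–(-0.4747, 2.3902, 0)  len=0.6250
  (v20,v25,v21) [-+-] → (-0.4747, -2.3902, 0)–(-0.4747, -2.05736, 0.528993)  len=0.6250
  (v21,v25,v26) [-++] → (-0.4747, -2.05736, 0.528993)–(-0.4747, -1.9414, 0.7133)  len=0.2178
  (v21,v26,v22) [-+-] → (-0.4747, -1.9414, 0.7133)–(-0.4747, -1.30561, 0.474726)  len=0.6791
  (v22,v26,v27) [-++] → (-0.4747, -1.30561, 0.474726)–(-0.4747, -1.2152, 0.4408)  len=0.0966
  (v22,v27,v23) [-+-] → (-0.4747, -1.2152, 0.4408)–(-0.4747, -1.2152, -0.298244)  len=0.7390
  (v23,v27,v28) [-++] → (-0.4747, -1.2152, -0.298244)–(-0.4747, -1.2152, -0.4408)  len=0.1426
  (v23,v28,v24) [-+-] → (-0.4747, -1.2152, -0.4408)–(-0.4747, -1.68391, -0.61668)  len=0.5006
  (v24,v28,v29) [-++] → (-0.4747, -1.68391, -0.61668)–(-0.4747, -1.9414, -0.7133)  len=0.2750
  (v24,v29,v20) [-+-] → (-0.4747, -1.9414, -0.7133)–(-0.4747, -2.22774, -0.258207)  len=0.5377
  (v20,v29,v25) [-++] → (-0.4747, -2.22774, -0.258207)–(-0.4747, -2.3902, 0)  len=0.3051

Chained into 2 loop(s):
  loop 1: 10 segments, perimeter = 4.1184
  loop 2: 10 segments, perimeter = 4.1184
Total perimeter = 8.237


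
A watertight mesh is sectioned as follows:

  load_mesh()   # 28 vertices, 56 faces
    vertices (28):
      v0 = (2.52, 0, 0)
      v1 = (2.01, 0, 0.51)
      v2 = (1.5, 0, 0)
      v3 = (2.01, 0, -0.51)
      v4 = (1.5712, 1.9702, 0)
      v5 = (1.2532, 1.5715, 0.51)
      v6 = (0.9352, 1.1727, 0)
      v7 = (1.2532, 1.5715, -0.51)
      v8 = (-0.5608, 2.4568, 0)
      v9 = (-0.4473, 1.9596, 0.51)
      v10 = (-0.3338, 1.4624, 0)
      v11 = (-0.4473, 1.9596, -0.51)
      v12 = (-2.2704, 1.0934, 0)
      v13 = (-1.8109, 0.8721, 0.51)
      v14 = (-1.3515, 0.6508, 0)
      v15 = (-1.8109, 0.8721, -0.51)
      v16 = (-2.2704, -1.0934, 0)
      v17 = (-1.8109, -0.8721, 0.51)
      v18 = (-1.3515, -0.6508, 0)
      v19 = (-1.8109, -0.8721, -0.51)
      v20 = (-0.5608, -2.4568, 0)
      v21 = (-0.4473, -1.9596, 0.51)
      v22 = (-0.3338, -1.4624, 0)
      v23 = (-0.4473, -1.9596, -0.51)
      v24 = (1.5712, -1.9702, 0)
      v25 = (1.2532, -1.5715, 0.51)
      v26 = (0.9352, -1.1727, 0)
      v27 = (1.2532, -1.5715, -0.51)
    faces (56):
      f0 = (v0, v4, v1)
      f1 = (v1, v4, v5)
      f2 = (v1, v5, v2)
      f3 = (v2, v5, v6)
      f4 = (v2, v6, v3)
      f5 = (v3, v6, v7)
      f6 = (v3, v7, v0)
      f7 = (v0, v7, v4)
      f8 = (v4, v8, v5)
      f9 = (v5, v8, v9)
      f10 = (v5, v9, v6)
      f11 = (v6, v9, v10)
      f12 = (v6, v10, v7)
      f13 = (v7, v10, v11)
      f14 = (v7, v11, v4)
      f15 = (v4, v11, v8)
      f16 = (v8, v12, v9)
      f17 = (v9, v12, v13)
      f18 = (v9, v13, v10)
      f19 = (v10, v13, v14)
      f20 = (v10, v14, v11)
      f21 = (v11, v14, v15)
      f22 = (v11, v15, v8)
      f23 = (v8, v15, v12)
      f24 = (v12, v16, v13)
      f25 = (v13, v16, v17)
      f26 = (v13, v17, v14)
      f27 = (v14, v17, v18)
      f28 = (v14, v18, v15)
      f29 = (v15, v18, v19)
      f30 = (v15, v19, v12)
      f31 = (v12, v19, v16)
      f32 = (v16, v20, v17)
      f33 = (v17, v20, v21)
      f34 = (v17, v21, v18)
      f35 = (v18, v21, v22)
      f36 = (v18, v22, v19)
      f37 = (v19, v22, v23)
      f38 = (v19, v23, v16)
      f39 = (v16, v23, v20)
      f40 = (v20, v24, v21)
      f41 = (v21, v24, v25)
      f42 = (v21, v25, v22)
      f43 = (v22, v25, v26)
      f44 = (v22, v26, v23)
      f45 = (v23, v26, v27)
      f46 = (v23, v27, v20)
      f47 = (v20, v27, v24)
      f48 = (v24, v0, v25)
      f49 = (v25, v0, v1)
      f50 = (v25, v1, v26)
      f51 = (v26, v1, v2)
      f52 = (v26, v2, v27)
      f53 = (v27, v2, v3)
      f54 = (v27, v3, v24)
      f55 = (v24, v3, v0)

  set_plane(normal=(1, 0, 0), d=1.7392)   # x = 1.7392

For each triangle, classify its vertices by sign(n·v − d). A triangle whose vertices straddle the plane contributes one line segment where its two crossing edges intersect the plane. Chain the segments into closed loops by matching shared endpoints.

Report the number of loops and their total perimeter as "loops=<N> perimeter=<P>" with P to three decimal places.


loops=1 perimeter=7.198

Straddling triangles (14 of 56):
  (v0,v4,v1) [+-+] → (1.7392, 1.62135, 0)–(1.7392, 1.21588, 0.19526)  len=0.4500
  (v1,v4,v5) [+--] → (1.7392, 1.21588, 0.19526)–(1.7392, 0.562318, 0.51)  len=0.7254
  (v1,v5,v2) [+--] → (1.7392, 0.562318, 0.51)–(1.7392, 0, 0.2392)  len=0.6241
  (v2,v6,v3) [--+] → (1.7392, 0.295466, -0.381504)–(1.7392, 0, -0.2392)  len=0.3279
  (v3,v6,v7) [+--] → (1.7392, 0.295466, -0.381504)–(1.7392, 0.562318, -0.51)  len=0.2962
  (v3,v7,v0) [+-+] → (1.7392, 0.562318, -0.51)–(1.7392, 0.968604, -0.314342)  len=0.4509
  (v0,v7,v4) [+--] → (1.7392, 0.968604, -0.314342)–(1.7392, 1.62135, 0)  len=0.7245
  (v24,v0,v25) [-+-] → (1.7392, -1.62135, 0)–(1.7392, -0.968604, 0.314342)  len=0.7245
  (v25,v0,v1) [-++] → (1.7392, -0.968604, 0.314342)–(1.7392, -0.562318, 0.51)  len=0.4509
  (v25,v1,v26) [-+-] → (1.7392, -0.562318, 0.51)–(1.7392, -0.295466, 0.381504)  len=0.2962
  (v26,v1,v2) [-+-] → (1.7392, -0.295466, 0.381504)–(1.7392, 0, 0.2392)  len=0.3279
  (v27,v2,v3) [--+] → (1.7392, 0, -0.2392)–(1.7392, -0.562318, -0.51)  len=0.6241
  (v27,v3,v24) [-+-] → (1.7392, -0.562318, -0.51)–(1.7392, -1.21588, -0.19526)  len=0.7254
  (v24,v3,v0) [-++] → (1.7392, -1.21588, -0.19526)–(1.7392, -1.62135, 0)  len=0.4500

Chained into 1 loop(s):
  loop 1: 14 segments, perimeter = 7.1982
Total perimeter = 7.198


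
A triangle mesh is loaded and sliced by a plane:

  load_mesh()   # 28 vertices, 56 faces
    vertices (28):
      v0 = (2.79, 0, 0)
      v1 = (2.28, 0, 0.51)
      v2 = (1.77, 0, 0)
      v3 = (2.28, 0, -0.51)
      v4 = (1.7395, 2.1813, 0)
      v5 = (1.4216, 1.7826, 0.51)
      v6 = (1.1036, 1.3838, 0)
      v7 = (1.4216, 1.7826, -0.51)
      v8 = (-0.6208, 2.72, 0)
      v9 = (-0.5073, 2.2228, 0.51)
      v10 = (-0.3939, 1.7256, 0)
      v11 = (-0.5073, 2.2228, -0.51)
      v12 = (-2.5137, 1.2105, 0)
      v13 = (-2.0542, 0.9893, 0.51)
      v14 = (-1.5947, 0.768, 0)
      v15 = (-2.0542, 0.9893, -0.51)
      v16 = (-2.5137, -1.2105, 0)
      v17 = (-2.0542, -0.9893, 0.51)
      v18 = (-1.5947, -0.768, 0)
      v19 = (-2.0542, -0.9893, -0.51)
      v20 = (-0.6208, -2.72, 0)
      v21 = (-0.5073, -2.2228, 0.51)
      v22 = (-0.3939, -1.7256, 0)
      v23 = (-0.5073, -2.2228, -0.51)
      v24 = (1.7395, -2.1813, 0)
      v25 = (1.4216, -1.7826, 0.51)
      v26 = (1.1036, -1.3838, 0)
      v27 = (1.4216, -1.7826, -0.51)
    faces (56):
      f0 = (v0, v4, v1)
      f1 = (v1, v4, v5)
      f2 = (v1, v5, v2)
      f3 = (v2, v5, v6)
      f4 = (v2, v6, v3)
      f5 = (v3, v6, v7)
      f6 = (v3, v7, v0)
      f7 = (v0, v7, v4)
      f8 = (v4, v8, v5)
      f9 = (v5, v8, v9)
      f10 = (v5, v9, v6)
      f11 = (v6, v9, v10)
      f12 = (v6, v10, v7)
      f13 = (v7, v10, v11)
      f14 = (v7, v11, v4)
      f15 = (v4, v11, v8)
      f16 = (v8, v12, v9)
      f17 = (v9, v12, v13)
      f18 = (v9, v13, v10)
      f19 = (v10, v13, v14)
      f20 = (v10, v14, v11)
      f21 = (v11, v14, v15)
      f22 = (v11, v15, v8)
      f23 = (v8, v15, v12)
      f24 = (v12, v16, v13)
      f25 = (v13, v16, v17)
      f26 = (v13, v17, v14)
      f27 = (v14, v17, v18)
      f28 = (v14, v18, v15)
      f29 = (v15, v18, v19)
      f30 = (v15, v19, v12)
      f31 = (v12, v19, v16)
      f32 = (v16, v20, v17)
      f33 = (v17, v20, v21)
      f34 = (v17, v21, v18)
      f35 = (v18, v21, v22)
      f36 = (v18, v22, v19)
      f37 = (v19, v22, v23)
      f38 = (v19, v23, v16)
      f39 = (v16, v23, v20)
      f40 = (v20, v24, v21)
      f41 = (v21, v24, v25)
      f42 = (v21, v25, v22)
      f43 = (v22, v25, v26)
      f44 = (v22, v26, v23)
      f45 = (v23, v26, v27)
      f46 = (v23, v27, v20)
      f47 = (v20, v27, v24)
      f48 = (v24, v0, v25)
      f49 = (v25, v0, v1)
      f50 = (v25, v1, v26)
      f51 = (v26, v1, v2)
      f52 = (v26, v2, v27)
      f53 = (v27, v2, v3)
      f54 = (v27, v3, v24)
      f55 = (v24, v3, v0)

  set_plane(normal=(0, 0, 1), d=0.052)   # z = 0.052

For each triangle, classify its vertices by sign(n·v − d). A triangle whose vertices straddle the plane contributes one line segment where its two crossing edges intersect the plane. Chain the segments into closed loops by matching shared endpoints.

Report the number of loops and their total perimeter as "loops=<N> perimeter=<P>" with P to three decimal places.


loops=2 perimeter=27.699

Straddling triangles (28 of 56):
  (v0,v4,v1) [--+] → (1.79461, 1.95889, 0.052)–(2.738, 0, 0.052)  len=2.1742
  (v1,v4,v5) [+-+] → (1.79461, 1.95889, 0.052)–(1.70709, 2.14065, 0.052)  len=0.2017
  (v1,v5,v2) [++-] → (1.73448, 0.181755, 0.052)–(1.822, 0, 0.052)  len=0.2017
  (v2,v5,v6) [-+-] → (1.73448, 0.181755, 0.052)–(1.13602, 1.42446, 0.052)  len=1.3793
  (v4,v8,v5) [--+] → (-0.412555, 2.62442, 0.052)–(1.70709, 2.14065, 0.052)  len=2.1741
  (v5,v8,v9) [+-+] → (-0.412555, 2.62442, 0.052)–(-0.609227, 2.66931, 0.052)  len=0.2017
  (v5,v9,v6) [++-] → (0.939351, 1.46935, 0.052)–(1.13602, 1.42446, 0.052)  len=0.2017
  (v6,v9,v10) [-+-] → (0.939351, 1.46935, 0.052)–(-0.405462, 1.77629, 0.052)  len=1.3794
  (v8,v12,v9) [--+] → (-2.30913, 1.31371, 0.052)–(-0.609227, 2.66931, 0.052)  len=2.1742
  (v9,v12,v13) [+-+] → (-2.30913, 1.31371, 0.052)–(-2.46685, 1.18795, 0.052)  len=0.2017
  (v9,v13,v10) [++-] → (-0.563185, 1.65053, 0.052)–(-0.405462, 1.77629, 0.052)  len=0.2017
  (v10,v13,v14) [-+-] → (-0.563185, 1.65053, 0.052)–(-1.64155, 0.790564, 0.052)  len=1.3793
  (v12,v16,v13) [--+] → (-2.46685, -0.986207, 0.052)–(-2.46685, 1.18795, 0.052)  len=2.1742
  (v13,v16,v17) [+-+] → (-2.46685, -0.986207, 0.052)–(-2.46685, -1.18795, 0.052)  len=0.2017
  (v13,v17,v14) [++-] → (-1.64155, 0.588824, 0.052)–(-1.64155, 0.790564, 0.052)  len=0.2017
  (v14,v17,v18) [-+-] → (-1.64155, 0.588824, 0.052)–(-1.64155, -0.790564, 0.052)  len=1.3794
  (v16,v20,v17) [--+] → (-0.766951, -2.54354, 0.052)–(-2.46685, -1.18795, 0.052)  len=2.1742
  (v17,v20,v21) [+-+] → (-0.766951, -2.54354, 0.052)–(-0.609227, -2.66931, 0.052)  len=0.2017
  (v17,v21,v18) [++-] → (-1.48383, -0.916333, 0.052)–(-1.64155, -0.790564, 0.052)  len=0.2017
  (v18,v21,v22) [-+-] → (-1.48383, -0.916333, 0.052)–(-0.405462, -1.77629, 0.052)  len=1.3793
  (v20,v24,v21) [--+] → (1.51041, -2.18553, 0.052)–(-0.609227, -2.66931, 0.052)  len=2.1741
  (v21,v24,v25) [+-+] → (1.51041, -2.18553, 0.052)–(1.70709, -2.14065, 0.052)  len=0.2017
  (v21,v25,v22) [++-] → (-0.20879, -1.73141, 0.052)–(-0.405462, -1.77629, 0.052)  len=0.2017
  (v22,v25,v26) [-+-] → (-0.20879, -1.73141, 0.052)–(1.13602, -1.42446, 0.052)  len=1.3794
  (v24,v0,v25) [--+] → (2.65048, -0.181755, 0.052)–(1.70709, -2.14065, 0.052)  len=2.1742
  (v25,v0,v1) [+-+] → (2.65048, -0.181755, 0.052)–(2.738, 0, 0.052)  len=0.2017
  (v25,v1,v26) [++-] → (1.22355, -1.24271, 0.052)–(1.13602, -1.42446, 0.052)  len=0.2017
  (v26,v1,v2) [-+-] → (1.22355, -1.24271, 0.052)–(1.822, 0, 0.052)  len=1.3793

Chained into 2 loop(s):
  loop 1: 14 segments, perimeter = 16.6315
  loop 2: 14 segments, perimeter = 11.0675
Total perimeter = 27.699


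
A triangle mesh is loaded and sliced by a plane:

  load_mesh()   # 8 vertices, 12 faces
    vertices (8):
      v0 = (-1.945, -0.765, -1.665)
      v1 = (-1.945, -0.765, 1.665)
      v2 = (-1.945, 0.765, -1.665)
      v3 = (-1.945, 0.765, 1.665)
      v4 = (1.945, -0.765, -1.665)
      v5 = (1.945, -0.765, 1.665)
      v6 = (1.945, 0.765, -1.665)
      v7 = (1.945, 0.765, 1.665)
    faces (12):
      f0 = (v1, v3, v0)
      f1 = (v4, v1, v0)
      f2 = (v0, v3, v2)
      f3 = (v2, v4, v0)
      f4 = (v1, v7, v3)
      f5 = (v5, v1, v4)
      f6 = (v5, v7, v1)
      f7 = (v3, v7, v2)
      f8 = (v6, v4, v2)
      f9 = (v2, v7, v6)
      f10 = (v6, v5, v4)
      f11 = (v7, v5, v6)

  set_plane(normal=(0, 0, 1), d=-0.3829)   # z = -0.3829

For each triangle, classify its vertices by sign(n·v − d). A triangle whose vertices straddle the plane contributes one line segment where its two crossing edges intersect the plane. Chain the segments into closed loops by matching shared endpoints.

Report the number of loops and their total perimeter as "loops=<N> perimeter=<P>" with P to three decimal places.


Straddling triangles (8 of 12):
  (v1,v3,v0) [++-] → (-1.945, -0.175927, -0.3829)–(-1.945, -0.765, -0.3829)  len=0.5891
  (v4,v1,v0) [-+-] → (0.447292, -0.765, -0.3829)–(-1.945, -0.765, -0.3829)  len=2.3923
  (v0,v3,v2) [-+-] → (-1.945, -0.175927, -0.3829)–(-1.945, 0.765, -0.3829)  len=0.9409
  (v5,v1,v4) [++-] → (0.447292, -0.765, -0.3829)–(1.945, -0.765, -0.3829)  len=1.4977
  (v3,v7,v2) [++-] → (-0.447292, 0.765, -0.3829)–(-1.945, 0.765, -0.3829)  len=1.4977
  (v2,v7,v6) [-+-] → (-0.447292, 0.765, -0.3829)–(1.945, 0.765, -0.3829)  len=2.3923
  (v6,v5,v4) [-+-] → (1.945, 0.175927, -0.3829)–(1.945, -0.765, -0.3829)  len=0.9409
  (v7,v5,v6) [++-] → (1.945, 0.175927, -0.3829)–(1.945, 0.765, -0.3829)  len=0.5891

Chained into 1 loop(s):
  loop 1: 8 segments, perimeter = 10.8400
Total perimeter = 10.840

loops=1 perimeter=10.840


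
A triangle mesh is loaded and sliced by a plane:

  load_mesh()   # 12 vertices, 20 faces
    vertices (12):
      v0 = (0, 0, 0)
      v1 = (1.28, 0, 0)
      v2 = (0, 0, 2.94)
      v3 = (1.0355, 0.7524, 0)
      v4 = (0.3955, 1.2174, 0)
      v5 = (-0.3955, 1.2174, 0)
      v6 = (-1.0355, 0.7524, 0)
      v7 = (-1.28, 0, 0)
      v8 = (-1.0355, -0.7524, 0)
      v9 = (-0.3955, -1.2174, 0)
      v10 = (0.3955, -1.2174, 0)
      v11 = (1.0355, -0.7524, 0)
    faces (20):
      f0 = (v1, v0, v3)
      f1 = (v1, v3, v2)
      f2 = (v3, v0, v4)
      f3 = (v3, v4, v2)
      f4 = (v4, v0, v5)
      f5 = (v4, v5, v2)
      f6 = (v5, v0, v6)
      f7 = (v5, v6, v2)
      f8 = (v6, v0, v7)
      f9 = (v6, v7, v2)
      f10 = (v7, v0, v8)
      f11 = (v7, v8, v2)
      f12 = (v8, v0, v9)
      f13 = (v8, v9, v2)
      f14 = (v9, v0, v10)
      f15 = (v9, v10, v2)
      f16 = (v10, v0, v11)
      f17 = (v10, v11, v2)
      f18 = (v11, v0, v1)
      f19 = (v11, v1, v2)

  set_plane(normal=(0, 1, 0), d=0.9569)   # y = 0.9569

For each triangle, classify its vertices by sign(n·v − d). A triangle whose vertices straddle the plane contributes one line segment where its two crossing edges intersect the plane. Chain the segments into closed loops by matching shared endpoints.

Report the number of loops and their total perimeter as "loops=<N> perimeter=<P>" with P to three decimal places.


loops=1 perimeter=3.669

Straddling triangles (6 of 20):
  (v3,v0,v4) [--+] → (0.310871, 0.9569, 0)–(0.754038, 0.9569, 0)  len=0.4432
  (v3,v4,v2) [-+-] → (0.754038, 0.9569, 0)–(0.310871, 0.9569, 0.629103)  len=0.7695
  (v4,v0,v5) [+-+] → (0.310871, 0.9569, 0)–(-0.310871, 0.9569, 0)  len=0.6217
  (v4,v5,v2) [++-] → (-0.310871, 0.9569, 0.629103)–(0.310871, 0.9569, 0.629103)  len=0.6217
  (v5,v0,v6) [+--] → (-0.310871, 0.9569, 0)–(-0.754038, 0.9569, 0)  len=0.4432
  (v5,v6,v2) [+--] → (-0.754038, 0.9569, 0)–(-0.310871, 0.9569, 0.629103)  len=0.7695

Chained into 1 loop(s):
  loop 1: 6 segments, perimeter = 3.6689
Total perimeter = 3.669
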